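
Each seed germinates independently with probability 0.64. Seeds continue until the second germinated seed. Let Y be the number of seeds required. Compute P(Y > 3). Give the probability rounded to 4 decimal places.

Needing more than 3 seeds ⇔ fewer than 2 successes in the first 3. With X ~ Binomial(3, 0.64), P(Y > 3) = P(X ≤ 1).
  k=0: C(3,0)·0.64^0·0.36^3 = 0.046656
  k=1: C(3,1)·0.64^1·0.36^2 = 0.248832
P(X ≤ 1) = 0.295488

0.2955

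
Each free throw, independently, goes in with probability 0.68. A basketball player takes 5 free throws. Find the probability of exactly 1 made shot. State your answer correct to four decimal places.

X ~ Binomial(n=5, p=0.68).
P(X=1) = C(5,1) · p^1 · (1−p)^4
= 5 · 0.68 · 0.010486 = 0.035652

0.0357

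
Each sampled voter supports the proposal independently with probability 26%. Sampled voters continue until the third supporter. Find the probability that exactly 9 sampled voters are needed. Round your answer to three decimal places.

0.081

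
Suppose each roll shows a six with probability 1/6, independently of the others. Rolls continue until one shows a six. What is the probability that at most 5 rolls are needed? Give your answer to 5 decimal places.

Y = number of rolls to the first success; geometric, p = 0.166667.
P(Y ≤ 5) = 1 − (1−p)^5 = 1 − 0.4018776 = 0.5981224

0.59812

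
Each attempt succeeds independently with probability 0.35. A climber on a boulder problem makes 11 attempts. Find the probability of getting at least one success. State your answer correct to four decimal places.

0.9912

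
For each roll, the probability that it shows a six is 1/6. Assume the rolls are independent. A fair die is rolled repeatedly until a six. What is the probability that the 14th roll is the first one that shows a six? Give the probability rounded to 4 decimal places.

0.0156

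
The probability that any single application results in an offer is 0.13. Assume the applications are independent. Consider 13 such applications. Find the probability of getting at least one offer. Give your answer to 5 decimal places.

0.83641

P(at least one) = 1 − P(none) = 1 − (1 − 0.13)^13
= 1 − 0.1635876 = 0.8364124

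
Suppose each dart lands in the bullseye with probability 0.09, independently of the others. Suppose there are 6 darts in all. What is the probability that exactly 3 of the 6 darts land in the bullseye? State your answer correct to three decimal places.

X ~ Binomial(n=6, p=0.09).
P(X=3) = C(6,3) · p^3 · (1−p)^3
= 20 · 0.000729 · 0.75357 = 0.01099

0.011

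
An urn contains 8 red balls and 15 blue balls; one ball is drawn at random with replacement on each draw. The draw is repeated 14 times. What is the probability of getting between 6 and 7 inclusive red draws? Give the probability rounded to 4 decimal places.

X ~ Binomial(14, 0.347826); P(6 ≤ X ≤ 7) = Σ C(14,k) p^k (1−p)^(14−k) over k:
  k=6: C(14,6)·0.347826^6·0.652174^8 = 0.174035
  k=7: C(14,7)·0.347826^7·0.652174^7 = 0.106078
Total = 0.280113

0.2801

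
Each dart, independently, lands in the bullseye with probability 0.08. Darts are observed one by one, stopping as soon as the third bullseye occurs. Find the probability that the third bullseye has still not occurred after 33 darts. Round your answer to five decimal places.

0.50180

Needing more than 33 darts ⇔ fewer than 3 successes in the first 33. With X ~ Binomial(33, 0.08), P(Y > 33) = P(X ≤ 2).
  k=0: C(33,0)·0.08^0·0.92^33 = 0.0638261
  k=1: C(33,1)·0.08^1·0.92^32 = 0.1831532
  k=2: C(33,2)·0.08^2·0.92^31 = 0.2548218
P(X ≤ 2) = 0.5018010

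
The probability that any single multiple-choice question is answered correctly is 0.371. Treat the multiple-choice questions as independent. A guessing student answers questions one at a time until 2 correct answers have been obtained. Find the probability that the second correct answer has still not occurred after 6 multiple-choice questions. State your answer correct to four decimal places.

Needing more than 6 multiple-choice questions ⇔ fewer than 2 successes in the first 6. With X ~ Binomial(6, 0.371), P(Y > 6) = P(X ≤ 1).
  k=0: C(6,0)·0.371^0·0.629^6 = 0.061930
  k=1: C(6,1)·0.371^1·0.629^5 = 0.219169
P(X ≤ 1) = 0.281099

0.2811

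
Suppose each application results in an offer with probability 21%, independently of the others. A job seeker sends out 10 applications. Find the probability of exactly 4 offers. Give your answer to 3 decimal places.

0.099

X ~ Binomial(n=10, p=0.21).
P(X=4) = C(10,4) · p^4 · (1−p)^6
= 210 · 0.0019448 · 0.24309 = 0.09928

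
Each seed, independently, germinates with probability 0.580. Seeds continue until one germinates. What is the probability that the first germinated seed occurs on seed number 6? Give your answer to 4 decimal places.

0.0076

Geometric (trials to first success), p = 0.58.
P(Y = 6) = (1−p)^5 · p = 0.013069 · 0.58 = 0.007580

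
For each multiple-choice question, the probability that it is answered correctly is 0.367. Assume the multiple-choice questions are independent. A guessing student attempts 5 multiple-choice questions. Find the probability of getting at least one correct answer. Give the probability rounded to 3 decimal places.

P(at least one) = 1 − P(none) = 1 − (1 − 0.367)^5
= 1 − 0.10163 = 0.89837

0.898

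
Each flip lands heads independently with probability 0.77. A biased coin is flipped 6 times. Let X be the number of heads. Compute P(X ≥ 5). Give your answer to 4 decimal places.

X ~ Binomial(6, 0.77); P(X ≥ 5) = Σ C(6,k) p^k (1−p)^(6−k) over k:
  k=5: C(6,5)·0.77^5·0.23^1 = 0.373536
  k=6: C(6,6)·0.77^6·0.23^0 = 0.208422
Total = 0.581959

0.5820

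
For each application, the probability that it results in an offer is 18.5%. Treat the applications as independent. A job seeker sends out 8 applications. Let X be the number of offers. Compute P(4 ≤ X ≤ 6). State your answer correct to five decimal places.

X ~ Binomial(8, 0.185); P(4 ≤ X ≤ 6) = Σ C(8,k) p^k (1−p)^(8−k) over k:
  k=4: C(8,4)·0.185^4·0.815^4 = 0.0361756
  k=5: C(8,5)·0.185^5·0.815^3 = 0.0065693
  k=6: C(8,6)·0.185^6·0.815^2 = 0.0007456
Total = 0.0434905

0.04349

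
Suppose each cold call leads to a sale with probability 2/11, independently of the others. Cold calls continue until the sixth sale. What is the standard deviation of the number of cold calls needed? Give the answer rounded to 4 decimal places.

12.1861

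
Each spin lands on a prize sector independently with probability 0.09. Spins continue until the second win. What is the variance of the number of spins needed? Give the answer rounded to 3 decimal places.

Y = total spins until the second success; negative binomial with r=2, p=0.09.
Var(Y) = r(1−p)/p² = 2·0.91 / 0.09² = 224.69136

224.691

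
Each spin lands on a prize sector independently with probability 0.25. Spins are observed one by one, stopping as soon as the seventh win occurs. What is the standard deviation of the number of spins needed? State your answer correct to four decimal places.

9.1652

Y = total spins until the seventh success; negative binomial with r=7, p=0.25.
SD(Y) = √[r(1−p)/p²] = √(84.000000) = 9.165151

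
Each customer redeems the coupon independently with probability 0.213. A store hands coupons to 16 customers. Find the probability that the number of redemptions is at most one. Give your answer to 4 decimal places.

X ~ Binomial(16, 0.213); P(X ≤ 1) = Σ C(16,k) p^k (1−p)^(16−k) over k:
  k=0: C(16,0)·0.213^0·0.787^16 = 0.021657
  k=1: C(16,1)·0.213^1·0.787^15 = 0.093782
Total = 0.115439

0.1154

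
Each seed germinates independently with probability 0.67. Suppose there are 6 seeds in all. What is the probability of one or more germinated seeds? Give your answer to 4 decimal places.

0.9987

P(at least one) = 1 − P(none) = 1 − (1 − 0.67)^6
= 1 − 0.001291 = 0.998709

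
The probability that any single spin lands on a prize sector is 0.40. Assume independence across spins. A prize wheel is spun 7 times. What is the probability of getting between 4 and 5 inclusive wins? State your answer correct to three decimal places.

0.271

X ~ Binomial(7, 0.40); P(4 ≤ X ≤ 5) = Σ C(7,k) p^k (1−p)^(7−k) over k:
  k=4: C(7,4)·0.40^4·0.60^3 = 0.19354
  k=5: C(7,5)·0.40^5·0.60^2 = 0.07741
Total = 0.27095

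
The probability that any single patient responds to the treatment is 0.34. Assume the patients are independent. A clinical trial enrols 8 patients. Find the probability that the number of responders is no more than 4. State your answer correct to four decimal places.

0.9051

X ~ Binomial(8, 0.34); P(X ≤ 4) = Σ C(8,k) p^k (1−p)^(8−k) over k:
  k=0: C(8,0)·0.34^0·0.66^8 = 0.036004
  k=1: C(8,1)·0.34^1·0.66^7 = 0.148380
  k=2: C(8,2)·0.34^2·0.66^6 = 0.267534
  k=3: C(8,3)·0.34^3·0.66^5 = 0.275641
  k=4: C(8,4)·0.34^4·0.66^4 = 0.177496
Total = 0.905057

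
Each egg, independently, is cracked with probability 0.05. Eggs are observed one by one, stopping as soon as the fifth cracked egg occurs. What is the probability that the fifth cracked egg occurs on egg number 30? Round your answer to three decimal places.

Y = trial on which the fifth success occurs; negative binomial, r=5, p=0.05.
P(Y=30) = C(29,4) · p^5 · (1−p)^25
= 23751 · 3.125e-07 · 0.27739 = 0.00206

0.002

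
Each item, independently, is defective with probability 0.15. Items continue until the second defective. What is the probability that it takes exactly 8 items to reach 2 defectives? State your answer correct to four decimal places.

0.0594

Y = trial on which the second success occurs; negative binomial, r=2, p=0.15.
P(Y=8) = C(7,1) · p^2 · (1−p)^6
= 7 · 0.0225 · 0.37715 = 0.059401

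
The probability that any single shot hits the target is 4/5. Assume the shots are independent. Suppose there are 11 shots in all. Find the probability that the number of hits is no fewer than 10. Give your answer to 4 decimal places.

X ~ Binomial(11, 0.80); P(X ≥ 10) = Σ C(11,k) p^k (1−p)^(11−k) over k:
  k=10: C(11,10)·0.80^10·0.20^1 = 0.236223
  k=11: C(11,11)·0.80^11·0.20^0 = 0.085899
Total = 0.322123

0.3221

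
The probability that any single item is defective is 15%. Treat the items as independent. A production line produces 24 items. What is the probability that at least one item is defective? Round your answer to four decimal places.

0.9798

P(at least one) = 1 − P(none) = 1 − (1 − 0.15)^24
= 1 − 0.020233 = 0.979767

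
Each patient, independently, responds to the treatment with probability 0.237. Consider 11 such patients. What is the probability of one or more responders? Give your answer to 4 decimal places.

P(at least one) = 1 − P(none) = 1 − (1 − 0.237)^11
= 1 − 0.051023 = 0.948977

0.9490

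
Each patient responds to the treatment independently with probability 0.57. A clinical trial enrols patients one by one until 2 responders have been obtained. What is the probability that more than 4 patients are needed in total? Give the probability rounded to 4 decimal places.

0.2155

Needing more than 4 patients ⇔ fewer than 2 successes in the first 4. With X ~ Binomial(4, 0.57), P(Y > 4) = P(X ≤ 1).
  k=0: C(4,0)·0.57^0·0.43^4 = 0.034188
  k=1: C(4,1)·0.57^1·0.43^3 = 0.181276
P(X ≤ 1) = 0.215464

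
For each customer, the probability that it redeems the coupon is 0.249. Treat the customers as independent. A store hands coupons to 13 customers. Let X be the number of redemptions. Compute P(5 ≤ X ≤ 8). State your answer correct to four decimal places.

X ~ Binomial(13, 0.249); P(5 ≤ X ≤ 8) = Σ C(13,k) p^k (1−p)^(13−k) over k:
  k=5: C(13,5)·0.249^5·0.751^8 = 0.124651
  k=6: C(13,6)·0.249^6·0.751^7 = 0.055105
  k=7: C(13,7)·0.249^7·0.751^6 = 0.018271
  k=8: C(13,8)·0.249^8·0.751^5 = 0.004543
Total = 0.202570

0.2026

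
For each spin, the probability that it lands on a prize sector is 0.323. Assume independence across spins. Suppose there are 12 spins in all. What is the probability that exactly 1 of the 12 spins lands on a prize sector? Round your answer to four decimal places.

X ~ Binomial(n=12, p=0.323).
P(X=1) = C(12,1) · p^1 · (1−p)^11
= 12 · 0.323 · 0.013692 = 0.053071

0.0531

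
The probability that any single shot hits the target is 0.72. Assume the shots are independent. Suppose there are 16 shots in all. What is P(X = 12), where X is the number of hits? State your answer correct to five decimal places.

0.21712

X ~ Binomial(n=16, p=0.72).
P(X=12) = C(16,12) · p^12 · (1−p)^4
= 1820 · 0.019408 · 0.0061466 = 0.2171168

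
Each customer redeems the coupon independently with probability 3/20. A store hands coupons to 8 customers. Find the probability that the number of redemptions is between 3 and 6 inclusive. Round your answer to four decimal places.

0.1052

X ~ Binomial(8, 0.15); P(3 ≤ X ≤ 6) = Σ C(8,k) p^k (1−p)^(8−k) over k:
  k=3: C(8,3)·0.15^3·0.85^5 = 0.083860
  k=4: C(8,4)·0.15^4·0.85^4 = 0.018499
  k=5: C(8,5)·0.15^5·0.85^3 = 0.002612
  k=6: C(8,6)·0.15^6·0.85^2 = 0.000230
Total = 0.105201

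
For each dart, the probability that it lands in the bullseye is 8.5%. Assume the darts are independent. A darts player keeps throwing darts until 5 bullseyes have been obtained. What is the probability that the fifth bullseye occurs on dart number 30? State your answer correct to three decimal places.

Y = trial on which the fifth success occurs; negative binomial, r=5, p=0.085.
P(Y=30) = C(29,4) · p^5 · (1−p)^25
= 23751 · 4.4371e-06 · 0.10852 = 0.01144

0.011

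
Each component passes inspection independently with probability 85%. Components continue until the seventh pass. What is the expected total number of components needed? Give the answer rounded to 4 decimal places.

Y = total components until the seventh success; negative binomial with r=7, p=0.85.
E[Y] = r / p = 7 / 0.85 = 8.235294

8.2353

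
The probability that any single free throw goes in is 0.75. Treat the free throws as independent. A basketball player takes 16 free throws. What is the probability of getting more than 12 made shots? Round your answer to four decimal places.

X ~ Binomial(16, 0.75); P(X ≥ 13) = Σ C(16,k) p^k (1−p)^(16−k) over k:
  k=13: C(16,13)·0.75^13·0.25^3 = 0.207876
  k=14: C(16,14)·0.75^14·0.25^2 = 0.133635
  k=15: C(16,15)·0.75^15·0.25^1 = 0.053454
  k=16: C(16,16)·0.75^16·0.25^0 = 0.010023
Total = 0.404987

0.4050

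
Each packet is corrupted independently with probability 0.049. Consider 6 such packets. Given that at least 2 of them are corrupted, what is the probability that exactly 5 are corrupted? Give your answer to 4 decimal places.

0.0001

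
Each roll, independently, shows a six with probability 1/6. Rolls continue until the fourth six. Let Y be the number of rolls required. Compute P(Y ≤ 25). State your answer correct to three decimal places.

0.618

Finishing within 25 rolls ⇔ at least 4 successes in the first 25. With X ~ Binomial(25, 0.166667), P(Y ≤ 25) = 1 − P(X ≤ 3).
  k=0: C(25,0)·0.166667^0·0.833333^25 = 0.01048
  k=1: C(25,1)·0.166667^1·0.833333^24 = 0.05241
  k=2: C(25,2)·0.166667^2·0.833333^23 = 0.12579
  k=3: C(25,3)·0.166667^3·0.833333^22 = 0.19288
1 − 0.38157 = 0.61843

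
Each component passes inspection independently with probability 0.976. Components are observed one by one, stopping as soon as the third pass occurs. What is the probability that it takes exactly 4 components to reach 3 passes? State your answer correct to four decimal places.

0.0669

Y = trial on which the third success occurs; negative binomial, r=3, p=0.976.
P(Y=4) = C(3,2) · p^3 · (1−p)^1
= 3 · 0.92971 · 0.024 = 0.066939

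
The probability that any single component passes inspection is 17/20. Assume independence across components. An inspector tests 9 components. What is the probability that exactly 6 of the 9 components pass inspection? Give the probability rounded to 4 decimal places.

X ~ Binomial(n=9, p=0.85).
P(X=6) = C(9,6) · p^6 · (1−p)^3
= 84 · 0.37715 · 0.003375 = 0.106922

0.1069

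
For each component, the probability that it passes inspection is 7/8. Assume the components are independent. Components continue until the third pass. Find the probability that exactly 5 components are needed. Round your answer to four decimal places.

0.0628

Y = trial on which the third success occurs; negative binomial, r=3, p=0.875.
P(Y=5) = C(4,2) · p^3 · (1−p)^2
= 6 · 0.66992 · 0.015625 = 0.062805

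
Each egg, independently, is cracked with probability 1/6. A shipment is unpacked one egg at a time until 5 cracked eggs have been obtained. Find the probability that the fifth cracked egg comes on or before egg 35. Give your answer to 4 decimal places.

Finishing within 35 eggs ⇔ at least 5 successes in the first 35. With X ~ Binomial(35, 0.166667), P(Y ≤ 35) = 1 − P(X ≤ 4).
  k=0: C(35,0)·0.166667^0·0.833333^35 = 0.001693
  k=1: C(35,1)·0.166667^1·0.833333^34 = 0.011851
  k=2: C(35,2)·0.166667^2·0.833333^33 = 0.040293
  k=3: C(35,3)·0.166667^3·0.833333^32 = 0.088645
  k=4: C(35,4)·0.166667^4·0.833333^31 = 0.141833
1 − 0.284315 = 0.715685

0.7157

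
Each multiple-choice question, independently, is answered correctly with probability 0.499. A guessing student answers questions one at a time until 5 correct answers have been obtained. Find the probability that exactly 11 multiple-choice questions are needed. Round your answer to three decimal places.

0.103

Y = trial on which the fifth success occurs; negative binomial, r=5, p=0.499.
P(Y=11) = C(10,4) · p^5 · (1−p)^6
= 210 · 0.030939 · 0.015813 = 0.10274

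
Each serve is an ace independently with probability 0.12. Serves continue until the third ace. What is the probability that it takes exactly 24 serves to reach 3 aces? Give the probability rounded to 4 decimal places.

Y = trial on which the third success occurs; negative binomial, r=3, p=0.12.
P(Y=24) = C(23,2) · p^3 · (1−p)^21
= 253 · 0.001728 · 0.068255 = 0.029840

0.0298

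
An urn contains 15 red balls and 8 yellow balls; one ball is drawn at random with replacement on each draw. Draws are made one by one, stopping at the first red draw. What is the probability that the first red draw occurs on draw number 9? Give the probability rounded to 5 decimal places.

Geometric (trials to first success), p = 0.652174.
P(Y = 9) = (1−p)^8 · p = 0.00021424 · 0.652174 = 0.0001397

0.00014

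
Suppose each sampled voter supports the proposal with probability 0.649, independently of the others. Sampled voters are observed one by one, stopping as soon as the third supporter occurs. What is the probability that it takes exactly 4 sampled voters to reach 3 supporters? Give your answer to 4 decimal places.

0.2878

Y = trial on which the third success occurs; negative binomial, r=3, p=0.649.
P(Y=4) = C(3,2) · p^3 · (1−p)^1
= 3 · 0.27336 · 0.351 = 0.287847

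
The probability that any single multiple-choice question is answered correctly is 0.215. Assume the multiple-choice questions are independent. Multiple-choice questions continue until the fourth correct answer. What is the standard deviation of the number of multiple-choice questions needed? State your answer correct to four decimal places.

8.2419

Y = total multiple-choice questions until the fourth success; negative binomial with r=4, p=0.215.
SD(Y) = √[r(1−p)/p²] = √(67.928610) = 8.241881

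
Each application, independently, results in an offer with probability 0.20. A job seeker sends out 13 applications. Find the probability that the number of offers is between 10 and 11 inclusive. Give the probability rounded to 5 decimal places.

X ~ Binomial(13, 0.20); P(10 ≤ X ≤ 11) = Σ C(13,k) p^k (1−p)^(13−k) over k:
  k=10: C(13,10)·0.20^10·0.80^3 = 0.0000150
  k=11: C(13,11)·0.20^11·0.80^2 = 0.0000010
Total = 0.0000160

0.00002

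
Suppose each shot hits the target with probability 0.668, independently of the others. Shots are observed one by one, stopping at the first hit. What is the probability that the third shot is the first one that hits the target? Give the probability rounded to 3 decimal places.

Geometric (trials to first success), p = 0.668.
P(Y = 3) = (1−p)^2 · p = 0.11022 · 0.668 = 0.07363

0.074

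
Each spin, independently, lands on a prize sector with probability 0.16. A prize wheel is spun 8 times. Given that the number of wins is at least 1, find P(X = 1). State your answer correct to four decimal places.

X ~ Binomial(8, 0.16). Want P(X=1 | X≥1) = P(X=1) / P(X≥1).
P(X=1) = C(8,1)·0.16^1·0.84^7 = 0.377716
P(X≥1) = 1 − 0.247876 = 0.752124
Ratio = 0.377716 / 0.752124 = 0.502199

0.5022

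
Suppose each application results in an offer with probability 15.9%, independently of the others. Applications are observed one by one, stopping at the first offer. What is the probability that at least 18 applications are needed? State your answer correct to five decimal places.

0.05267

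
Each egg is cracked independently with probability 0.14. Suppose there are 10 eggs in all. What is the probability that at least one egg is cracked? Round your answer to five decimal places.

P(at least one) = 1 − P(none) = 1 − (1 − 0.14)^10
= 1 − 0.2213016 = 0.7786984

0.77870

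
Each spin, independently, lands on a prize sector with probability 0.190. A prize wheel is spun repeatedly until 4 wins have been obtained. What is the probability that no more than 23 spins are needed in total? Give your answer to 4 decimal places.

Finishing within 23 spins ⇔ at least 4 successes in the first 23. With X ~ Binomial(23, 0.19), P(Y ≤ 23) = 1 − P(X ≤ 3).
  k=0: C(23,0)·0.19^0·0.81^23 = 0.007855
  k=1: C(23,1)·0.19^1·0.81^22 = 0.042379
  k=2: C(23,2)·0.19^2·0.81^21 = 0.109349
  k=3: C(23,3)·0.19^3·0.81^20 = 0.179548
1 − 0.339131 = 0.660869

0.6609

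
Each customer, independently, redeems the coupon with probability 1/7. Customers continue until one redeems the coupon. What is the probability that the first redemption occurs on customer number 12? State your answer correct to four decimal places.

0.0262

Geometric (trials to first success), p = 0.142857.
P(Y = 12) = (1−p)^11 · p = 0.18348 · 0.142857 = 0.026211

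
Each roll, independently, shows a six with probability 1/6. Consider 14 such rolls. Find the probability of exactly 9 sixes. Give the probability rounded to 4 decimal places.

X ~ Binomial(n=14, p=0.166667).
P(X=9) = C(14,9) · p^9 · (1−p)^5
= 2002 · 9.9229e-08 · 0.40188 = 0.000080

0.0001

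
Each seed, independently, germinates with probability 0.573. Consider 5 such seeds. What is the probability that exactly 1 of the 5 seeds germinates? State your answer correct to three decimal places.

X ~ Binomial(n=5, p=0.573).
P(X=1) = C(5,1) · p^1 · (1−p)^4
= 5 · 0.573 · 0.033244 = 0.09524

0.095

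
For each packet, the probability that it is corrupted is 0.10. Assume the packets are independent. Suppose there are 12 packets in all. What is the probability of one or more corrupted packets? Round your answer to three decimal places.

P(at least one) = 1 − P(none) = 1 − (1 − 0.10)^12
= 1 − 0.28243 = 0.71757

0.718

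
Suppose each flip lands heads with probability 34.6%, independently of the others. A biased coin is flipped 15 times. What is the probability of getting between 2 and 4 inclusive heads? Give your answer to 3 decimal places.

0.349

X ~ Binomial(15, 0.346); P(2 ≤ X ≤ 4) = Σ C(15,k) p^k (1−p)^(15−k) over k:
  k=2: C(15,2)·0.346^2·0.654^13 = 0.05033
  k=3: C(15,3)·0.346^3·0.654^12 = 0.11539
  k=4: C(15,4)·0.346^4·0.654^11 = 0.18314
Total = 0.34887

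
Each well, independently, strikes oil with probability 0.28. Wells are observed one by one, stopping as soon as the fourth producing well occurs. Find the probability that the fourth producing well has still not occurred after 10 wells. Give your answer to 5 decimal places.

Needing more than 10 wells ⇔ fewer than 4 successes in the first 10. With X ~ Binomial(10, 0.28), P(Y > 10) = P(X ≤ 3).
  k=0: C(10,0)·0.28^0·0.72^10 = 0.0374391
  k=1: C(10,1)·0.28^1·0.72^9 = 0.1455964
  k=2: C(10,2)·0.28^2·0.72^8 = 0.2547936
  k=3: C(10,3)·0.28^3·0.72^7 = 0.2642304
P(X ≤ 3) = 0.7020595

0.70206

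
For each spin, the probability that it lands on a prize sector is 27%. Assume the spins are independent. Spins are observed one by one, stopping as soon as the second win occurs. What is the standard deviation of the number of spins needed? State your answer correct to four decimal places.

4.4752

Y = total spins until the second success; negative binomial with r=2, p=0.27.
SD(Y) = √[r(1−p)/p²] = √(20.027435) = 4.475202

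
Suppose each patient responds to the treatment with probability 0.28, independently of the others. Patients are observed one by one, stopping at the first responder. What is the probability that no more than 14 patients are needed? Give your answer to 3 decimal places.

0.990

Y = number of patients to the first success; geometric, p = 0.28.
P(Y ≤ 14) = 1 − (1−p)^14 = 1 − 0.01006 = 0.98994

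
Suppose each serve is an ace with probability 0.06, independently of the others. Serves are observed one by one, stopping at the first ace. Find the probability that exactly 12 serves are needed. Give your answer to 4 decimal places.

0.0304

Geometric (trials to first success), p = 0.06.
P(Y = 12) = (1−p)^11 · p = 0.5063 · 0.06 = 0.030378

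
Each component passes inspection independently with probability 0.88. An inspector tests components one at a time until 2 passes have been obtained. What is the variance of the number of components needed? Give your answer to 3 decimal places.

0.310

Y = total components until the second success; negative binomial with r=2, p=0.88.
Var(Y) = r(1−p)/p² = 2·0.12 / 0.88² = 0.30992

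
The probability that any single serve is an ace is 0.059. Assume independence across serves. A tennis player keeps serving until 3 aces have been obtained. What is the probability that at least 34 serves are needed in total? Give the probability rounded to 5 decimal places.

0.69155

Needing more than 33 serves ⇔ fewer than 3 successes in the first 33. With X ~ Binomial(33, 0.059), P(Y > 33) = P(X ≤ 2).
  k=0: C(33,0)·0.059^0·0.941^33 = 0.1344180
  k=1: C(33,1)·0.059^1·0.941^32 = 0.2781211
  k=2: C(33,2)·0.059^2·0.941^31 = 0.2790078
P(X ≤ 2) = 0.6915469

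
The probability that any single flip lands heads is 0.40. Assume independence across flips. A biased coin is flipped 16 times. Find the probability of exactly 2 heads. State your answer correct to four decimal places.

0.0150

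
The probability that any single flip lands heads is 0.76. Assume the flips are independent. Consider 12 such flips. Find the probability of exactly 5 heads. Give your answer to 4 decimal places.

X ~ Binomial(n=12, p=0.76).
P(X=5) = C(12,5) · p^5 · (1−p)^7
= 792 · 0.25355 · 4.5865e-05 = 0.009210

0.0092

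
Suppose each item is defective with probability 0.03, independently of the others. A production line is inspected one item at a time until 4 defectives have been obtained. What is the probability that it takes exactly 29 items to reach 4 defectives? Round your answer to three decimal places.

Y = trial on which the fourth success occurs; negative binomial, r=4, p=0.03.
P(Y=29) = C(28,3) · p^4 · (1−p)^25
= 3276 · 8.1e-07 · 0.46697 = 0.00124

0.001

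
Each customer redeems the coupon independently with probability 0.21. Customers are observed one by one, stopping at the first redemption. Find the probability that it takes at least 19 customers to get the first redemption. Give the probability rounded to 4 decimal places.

0.0144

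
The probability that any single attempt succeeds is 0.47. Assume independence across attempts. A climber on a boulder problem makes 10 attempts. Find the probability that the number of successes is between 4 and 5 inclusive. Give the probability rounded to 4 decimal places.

X ~ Binomial(10, 0.47); P(4 ≤ X ≤ 5) = Σ C(10,k) p^k (1−p)^(10−k) over k:
  k=4: C(10,4)·0.47^4·0.53^6 = 0.227126
  k=5: C(10,5)·0.47^5·0.53^5 = 0.241696
Total = 0.468821

0.4688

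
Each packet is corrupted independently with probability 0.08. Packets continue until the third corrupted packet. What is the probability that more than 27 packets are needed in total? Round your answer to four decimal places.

0.6318

Needing more than 27 packets ⇔ fewer than 3 successes in the first 27. With X ~ Binomial(27, 0.08), P(Y > 27) = P(X ≤ 2).
  k=0: C(27,0)·0.08^0·0.92^27 = 0.105262
  k=1: C(27,1)·0.08^1·0.92^26 = 0.247137
  k=2: C(27,2)·0.08^2·0.92^25 = 0.279372
P(X ≤ 2) = 0.631771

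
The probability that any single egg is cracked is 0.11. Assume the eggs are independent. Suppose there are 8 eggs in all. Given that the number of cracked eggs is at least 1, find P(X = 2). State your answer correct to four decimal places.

0.2777

X ~ Binomial(8, 0.11). Want P(X=2 | X≥1) = P(X=2) / P(X≥1).
P(X=2) = C(8,2)·0.11^2·0.89^6 = 0.168377
P(X≥1) = 1 − 0.393659 = 0.606341
Ratio = 0.168377 / 0.606341 = 0.277694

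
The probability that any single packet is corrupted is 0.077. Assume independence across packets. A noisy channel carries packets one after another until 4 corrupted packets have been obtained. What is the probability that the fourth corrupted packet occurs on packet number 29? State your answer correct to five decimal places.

0.01554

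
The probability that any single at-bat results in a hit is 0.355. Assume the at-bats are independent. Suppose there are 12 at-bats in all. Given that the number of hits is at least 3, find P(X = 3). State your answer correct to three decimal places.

0.222

X ~ Binomial(12, 0.355). Want P(X=3 | X≥3) = P(X=3) / P(X≥3).
P(X=3) = C(12,3)·0.355^3·0.645^9 = 0.19017
P(X≥3) = 1 − 0.00518 − 0.03424 − 0.10366 = 0.85692
Ratio = 0.19017 / 0.85692 = 0.22193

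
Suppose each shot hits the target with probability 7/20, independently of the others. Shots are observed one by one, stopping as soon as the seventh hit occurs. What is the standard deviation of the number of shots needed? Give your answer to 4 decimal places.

Y = total shots until the seventh success; negative binomial with r=7, p=0.35.
SD(Y) = √[r(1−p)/p²] = √(37.142857) = 6.094494

6.0945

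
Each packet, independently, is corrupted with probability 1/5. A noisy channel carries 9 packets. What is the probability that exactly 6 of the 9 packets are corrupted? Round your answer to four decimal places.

X ~ Binomial(n=9, p=0.20).
P(X=6) = C(9,6) · p^6 · (1−p)^3
= 84 · 6.4e-05 · 0.512 = 0.002753

0.0028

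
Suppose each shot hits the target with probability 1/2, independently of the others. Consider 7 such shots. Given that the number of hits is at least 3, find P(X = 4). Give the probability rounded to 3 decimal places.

0.354

X ~ Binomial(7, 0.50). Want P(X=4 | X≥3) = P(X=4) / P(X≥3).
P(X=4) = C(7,4)·0.50^4·0.50^3 = 0.27344
P(X≥3) = 1 − 0.00781 − 0.05469 − 0.16406 = 0.77344
Ratio = 0.27344 / 0.77344 = 0.35354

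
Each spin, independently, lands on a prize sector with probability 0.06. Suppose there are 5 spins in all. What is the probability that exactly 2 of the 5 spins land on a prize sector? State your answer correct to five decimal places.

X ~ Binomial(n=5, p=0.06).
P(X=2) = C(5,2) · p^2 · (1−p)^3
= 10 · 0.0036 · 0.83058 = 0.0299010

0.02990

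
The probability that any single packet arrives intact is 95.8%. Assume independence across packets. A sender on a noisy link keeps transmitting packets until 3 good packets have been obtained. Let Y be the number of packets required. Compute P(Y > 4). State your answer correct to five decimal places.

Needing more than 4 packets ⇔ fewer than 3 successes in the first 4. With X ~ Binomial(4, 0.958), P(Y > 4) = P(X ≤ 2).
  k=0: C(4,0)·0.958^0·0.042^4 = 0.0000031
  k=1: C(4,1)·0.958^1·0.042^3 = 0.0002839
  k=2: C(4,2)·0.958^2·0.042^2 = 0.0097136
P(X ≤ 2) = 0.0100006

0.01000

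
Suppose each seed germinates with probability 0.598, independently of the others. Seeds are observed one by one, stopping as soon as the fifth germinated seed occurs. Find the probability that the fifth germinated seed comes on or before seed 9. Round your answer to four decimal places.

Finishing within 9 seeds ⇔ at least 5 successes in the first 9. With X ~ Binomial(9, 0.598), P(Y ≤ 9) = 1 − P(X ≤ 4).
  k=0: C(9,0)·0.598^0·0.402^9 = 0.000274
  k=1: C(9,1)·0.598^1·0.402^8 = 0.003671
  k=2: C(9,2)·0.598^2·0.402^7 = 0.021842
  k=3: C(9,3)·0.598^3·0.402^6 = 0.075812
  k=4: C(9,4)·0.598^4·0.402^5 = 0.169163
1 − 0.270762 = 0.729238

0.7292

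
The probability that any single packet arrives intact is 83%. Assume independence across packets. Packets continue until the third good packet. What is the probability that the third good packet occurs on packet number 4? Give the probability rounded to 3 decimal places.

0.292

Y = trial on which the third success occurs; negative binomial, r=3, p=0.83.
P(Y=4) = C(3,2) · p^3 · (1−p)^1
= 3 · 0.57179 · 0.17 = 0.29161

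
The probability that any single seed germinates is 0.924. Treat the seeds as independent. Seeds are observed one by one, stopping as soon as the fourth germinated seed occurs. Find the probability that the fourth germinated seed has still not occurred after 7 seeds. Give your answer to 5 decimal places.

Needing more than 7 seeds ⇔ fewer than 4 successes in the first 7. With X ~ Binomial(7, 0.924), P(Y > 7) = P(X ≤ 3).
  k=0: C(7,0)·0.924^0·0.076^7 = 0.0000000
  k=1: C(7,1)·0.924^1·0.076^6 = 0.0000012
  k=2: C(7,2)·0.924^2·0.076^5 = 0.0000455
  k=3: C(7,3)·0.924^3·0.076^4 = 0.0009212
P(X ≤ 3) = 0.0009679

0.00097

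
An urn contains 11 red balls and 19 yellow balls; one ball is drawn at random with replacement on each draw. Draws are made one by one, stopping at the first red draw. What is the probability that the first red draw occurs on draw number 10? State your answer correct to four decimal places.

0.0060

Geometric (trials to first success), p = 0.366667.
P(Y = 10) = (1−p)^9 · p = 0.016394 · 0.366667 = 0.006011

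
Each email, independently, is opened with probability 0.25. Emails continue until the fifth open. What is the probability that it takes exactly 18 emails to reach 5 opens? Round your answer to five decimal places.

Y = trial on which the fifth success occurs; negative binomial, r=5, p=0.25.
P(Y=18) = C(17,4) · p^5 · (1−p)^13
= 2380 · 0.00097656 · 0.023757 = 0.0552171

0.05522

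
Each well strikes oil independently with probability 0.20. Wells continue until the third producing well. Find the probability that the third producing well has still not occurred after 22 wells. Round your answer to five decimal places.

Needing more than 22 wells ⇔ fewer than 3 successes in the first 22. With X ~ Binomial(22, 0.20), P(Y > 22) = P(X ≤ 2).
  k=0: C(22,0)·0.20^0·0.80^22 = 0.0073787
  k=1: C(22,1)·0.20^1·0.80^21 = 0.0405828
  k=2: C(22,2)·0.20^2·0.80^20 = 0.1065299
P(X ≤ 2) = 0.1544915

0.15449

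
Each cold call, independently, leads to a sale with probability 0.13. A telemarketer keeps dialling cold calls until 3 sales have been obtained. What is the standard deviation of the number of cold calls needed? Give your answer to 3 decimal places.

12.427

Y = total cold calls until the third success; negative binomial with r=3, p=0.13.
SD(Y) = √[r(1−p)/p²] = √(154.43787) = 12.42730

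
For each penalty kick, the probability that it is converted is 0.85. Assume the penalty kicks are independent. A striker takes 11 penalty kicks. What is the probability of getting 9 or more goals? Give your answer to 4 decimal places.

X ~ Binomial(11, 0.85); P(X ≥ 9) = Σ C(11,k) p^k (1−p)^(11−k) over k:
  k=9: C(11,9)·0.85^9·0.15^2 = 0.286626
  k=10: C(11,10)·0.85^10·0.15^1 = 0.324843
  k=11: C(11,11)·0.85^11·0.15^0 = 0.167343
Total = 0.778812

0.7788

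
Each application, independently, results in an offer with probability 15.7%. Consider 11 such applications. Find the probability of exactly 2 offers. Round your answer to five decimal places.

0.29148

X ~ Binomial(n=11, p=0.157).
P(X=2) = C(11,2) · p^2 · (1−p)^9
= 55 · 0.024649 · 0.215 = 0.2914809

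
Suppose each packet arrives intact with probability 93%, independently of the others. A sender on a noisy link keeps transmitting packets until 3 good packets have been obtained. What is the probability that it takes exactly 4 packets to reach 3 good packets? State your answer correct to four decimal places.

0.1689

Y = trial on which the third success occurs; negative binomial, r=3, p=0.93.
P(Y=4) = C(3,2) · p^3 · (1−p)^1
= 3 · 0.80436 · 0.07 = 0.168915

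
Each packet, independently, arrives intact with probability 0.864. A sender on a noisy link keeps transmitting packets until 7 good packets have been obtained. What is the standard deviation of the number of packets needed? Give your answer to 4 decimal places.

1.1293

Y = total packets until the seventh success; negative binomial with r=7, p=0.864.
SD(Y) = √[r(1−p)/p²] = √(1.275291) = 1.129288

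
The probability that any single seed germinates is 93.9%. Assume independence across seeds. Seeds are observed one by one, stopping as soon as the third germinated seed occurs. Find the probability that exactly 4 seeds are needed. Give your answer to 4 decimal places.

Y = trial on which the third success occurs; negative binomial, r=3, p=0.939.
P(Y=4) = C(3,2) · p^3 · (1−p)^1
= 3 · 0.82794 · 0.061 = 0.151512

0.1515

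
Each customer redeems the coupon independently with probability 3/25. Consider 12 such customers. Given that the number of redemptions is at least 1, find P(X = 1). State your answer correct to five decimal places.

0.44996

X ~ Binomial(12, 0.12). Want P(X=1 | X≥1) = P(X=1) / P(X≥1).
P(X=1) = C(12,1)·0.12^1·0.88^11 = 0.3529164
P(X≥1) = 1 − 0.2156712 = 0.7843288
Ratio = 0.3529164 / 0.7843288 = 0.4499598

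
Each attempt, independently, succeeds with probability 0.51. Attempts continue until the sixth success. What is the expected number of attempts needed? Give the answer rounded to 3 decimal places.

Y = total attempts until the sixth success; negative binomial with r=6, p=0.51.
E[Y] = r / p = 6 / 0.51 = 11.76471

11.765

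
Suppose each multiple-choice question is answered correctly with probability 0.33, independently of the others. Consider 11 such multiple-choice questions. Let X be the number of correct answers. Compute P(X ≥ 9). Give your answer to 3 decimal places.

X ~ Binomial(11, 0.33); P(X ≥ 9) = Σ C(11,k) p^k (1−p)^(11−k) over k:
  k=9: C(11,9)·0.33^9·0.67^2 = 0.00115
  k=10: C(11,10)·0.33^10·0.67^1 = 0.00011
  k=11: C(11,11)·0.33^11·0.67^0 = 0.00001
Total = 0.00126

0.001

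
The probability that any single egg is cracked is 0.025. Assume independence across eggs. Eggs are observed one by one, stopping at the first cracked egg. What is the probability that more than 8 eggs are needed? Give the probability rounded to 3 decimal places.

0.817

Y = number of eggs to the first success; geometric, p = 0.025.
P(Y > 8) = P(first 8 all fail) = (1−p)^8 = 0.81665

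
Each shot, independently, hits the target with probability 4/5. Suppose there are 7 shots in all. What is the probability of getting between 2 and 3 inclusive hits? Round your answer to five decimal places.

0.03297

X ~ Binomial(7, 0.80); P(2 ≤ X ≤ 3) = Σ C(7,k) p^k (1−p)^(7−k) over k:
  k=2: C(7,2)·0.80^2·0.20^5 = 0.0043008
  k=3: C(7,3)·0.80^3·0.20^4 = 0.0286720
Total = 0.0329728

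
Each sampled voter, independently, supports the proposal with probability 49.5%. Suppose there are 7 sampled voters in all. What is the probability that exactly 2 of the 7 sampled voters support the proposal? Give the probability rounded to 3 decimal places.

0.169

X ~ Binomial(n=7, p=0.495).
P(X=2) = C(7,2) · p^2 · (1−p)^5
= 21 · 0.24502 · 0.032844 = 0.16900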